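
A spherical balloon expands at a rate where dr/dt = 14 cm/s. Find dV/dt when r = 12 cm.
8064π cm³/s

V = (4/3)πr³
dV/dt = dV/dr · dr/dt = 4πr² · 14
At r = 12: dV/dt = 8064π cm³/s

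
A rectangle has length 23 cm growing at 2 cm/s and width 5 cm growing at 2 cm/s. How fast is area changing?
56 cm²/s

A = lw
dA/dt = w·dl/dt + l·dw/dt = 5·2 + 23·2 = 56 cm²/s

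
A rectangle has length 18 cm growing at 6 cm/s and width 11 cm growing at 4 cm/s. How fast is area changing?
138 cm²/s

A = lw
dA/dt = w·dl/dt + l·dw/dt = 11·6 + 18·4 = 138 cm²/s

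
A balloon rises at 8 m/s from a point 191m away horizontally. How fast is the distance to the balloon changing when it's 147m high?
588√58090/29045 ≈ 4.879 m/s

z² = 191² + y²
z = √(191² + 147²) = √58090
dz/dt = y/z · dy/dt = 147/√58090 · 8 = 588√58090/29045 ≈ 4.879 m/s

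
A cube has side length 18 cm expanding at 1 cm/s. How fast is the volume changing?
972 cm³/s

V = s³
dV/dt = 3s² · ds/dt = 3·18²·1 = 972 cm³/s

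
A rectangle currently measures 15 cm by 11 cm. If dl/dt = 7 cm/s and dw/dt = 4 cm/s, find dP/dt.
22 cm/s

P = 2(l + w)
dP/dt = 2(dl/dt + dw/dt) = 2(7 + 4) = 22 cm/s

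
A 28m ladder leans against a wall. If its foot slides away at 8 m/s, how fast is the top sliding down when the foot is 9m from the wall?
72√703/703 ≈ 2.716 m/s

x² + y² = 28²
2x·dx/dt + 2y·dy/dt = 0
dy/dt = -x/y · dx/dt = -9/√703 · 8 = -72√703/703 m/s
The top is descending at 72√703/703 ≈ 2.716 m/s.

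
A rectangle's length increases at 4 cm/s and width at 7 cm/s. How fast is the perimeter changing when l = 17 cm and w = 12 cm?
22 cm/s

P = 2(l + w)
dP/dt = 2(dl/dt + dw/dt) = 2(4 + 7) = 22 cm/s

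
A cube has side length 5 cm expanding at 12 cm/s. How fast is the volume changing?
900 cm³/s

V = s³
dV/dt = 3s² · ds/dt = 3·5²·12 = 900 cm³/s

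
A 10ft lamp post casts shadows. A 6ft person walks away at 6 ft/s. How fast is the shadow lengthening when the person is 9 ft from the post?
9 ft/s

By similar triangles: 10/(x+s) = 6/s
Solving: s = 6x/4
ds/dt = 6/4 · dx/dt = 3/2 · 6 = 9 ft/s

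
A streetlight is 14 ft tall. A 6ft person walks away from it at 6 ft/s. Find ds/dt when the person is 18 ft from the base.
9/2 ft/s

By similar triangles: 14/(x+s) = 6/s
Solving: s = 6x/8
ds/dt = 6/8 · dx/dt = 3/4 · 6 = 9/2 ft/s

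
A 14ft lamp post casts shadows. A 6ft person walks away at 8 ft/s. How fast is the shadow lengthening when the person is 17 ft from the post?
6 ft/s

By similar triangles: 14/(x+s) = 6/s
Solving: s = 6x/8
ds/dt = 6/8 · dx/dt = 3/4 · 8 = 6 ft/s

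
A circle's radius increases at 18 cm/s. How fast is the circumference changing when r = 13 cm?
36π cm/s

C = 2πr
dC/dt = 2π · dr/dt = 2π · 18 = 36π cm/s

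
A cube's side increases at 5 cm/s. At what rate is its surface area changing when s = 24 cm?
1440 cm²/s

A = 6s²
dA/dt = 12s · ds/dt = 12·24·5 = 1440 cm²/s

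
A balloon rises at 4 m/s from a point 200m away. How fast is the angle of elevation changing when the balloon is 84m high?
0.017001 rad/s

tan(θ) = y/200
sec²(θ) · dθ/dt = (1/200) · dy/dt
dθ/dt = cos²(θ)/200 · 4 = 200/(200² + 84²) · 4
dθ/dt = 0.017001 rad/s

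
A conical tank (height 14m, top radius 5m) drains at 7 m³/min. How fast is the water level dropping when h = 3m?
1372/(225π) ≈ 1.941 m/min

r/h = 5/14, so r = (5/14)h
V = (1/3)πr²h = (1/3)π((5/14)h)²h = (25/588)πh³
dV/dh = (25/196)πh²
dh/dt = (dV/dt)/(dV/dh) = -7/((25/196)π·3²) = -1372/(225π) m/min
The level is dropping at 1372/(225π) ≈ 1.941 m/min.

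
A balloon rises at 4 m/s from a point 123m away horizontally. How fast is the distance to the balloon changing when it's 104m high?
416√25945/25945 ≈ 2.583 m/s

z² = 123² + y²
z = √(123² + 104²) = √25945
dz/dt = y/z · dy/dt = 104/√25945 · 4 = 416√25945/25945 ≈ 2.583 m/s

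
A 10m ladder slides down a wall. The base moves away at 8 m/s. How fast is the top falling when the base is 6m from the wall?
6 m/s

x² + y² = 10²
2x·dx/dt + 2y·dy/dt = 0
dy/dt = -x/y · dx/dt = -6/8 · 8 = -6 m/s
The top is descending at 6 m/s.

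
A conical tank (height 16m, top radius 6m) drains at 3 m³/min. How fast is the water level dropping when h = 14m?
16/(147π) ≈ 0.03465 m/min

r/h = 6/16, so r = (3/8)h
V = (1/3)πr²h = (1/3)π((3/8)h)²h = (3/64)πh³
dV/dh = (9/64)πh²
dh/dt = (dV/dt)/(dV/dh) = -3/((9/64)π·14²) = -16/(147π) m/min
The level is dropping at 16/(147π) ≈ 0.03465 m/min.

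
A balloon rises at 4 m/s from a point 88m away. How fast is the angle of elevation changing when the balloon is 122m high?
0.015556 rad/s

tan(θ) = y/88
sec²(θ) · dθ/dt = (1/88) · dy/dt
dθ/dt = cos²(θ)/88 · 4 = 88/(88² + 122²) · 4
dθ/dt = 0.015556 rad/s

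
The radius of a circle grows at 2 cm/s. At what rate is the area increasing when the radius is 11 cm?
44π cm²/s

A = πr²
dA/dt = 2πr · dr/dt = 2π(11)(2) = 44π cm²/s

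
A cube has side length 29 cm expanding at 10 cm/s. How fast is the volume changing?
25230 cm³/s

V = s³
dV/dt = 3s² · ds/dt = 3·29²·10 = 25230 cm³/s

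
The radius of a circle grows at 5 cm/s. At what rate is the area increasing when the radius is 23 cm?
230π cm²/s

A = πr²
dA/dt = 2πr · dr/dt = 2π(23)(5) = 230π cm²/s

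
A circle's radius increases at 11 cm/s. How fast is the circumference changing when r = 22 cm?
22π cm/s

C = 2πr
dC/dt = 2π · dr/dt = 2π · 11 = 22π cm/s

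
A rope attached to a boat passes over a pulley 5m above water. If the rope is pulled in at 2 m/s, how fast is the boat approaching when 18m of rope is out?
36√299/299 ≈ 2.082 m/s

rope² = x² + 5²
x = √(18² - 5²) = √299
dx/dt = (rope/x) · d(rope)/dt = (18/√299) · (-2) = -36√299/299 m/s
The boat approaches at 36√299/299 ≈ 2.082 m/s.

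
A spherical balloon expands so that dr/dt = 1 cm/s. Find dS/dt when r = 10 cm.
80π cm²/s

S = 4πr²
dS/dt = dS/dr · dr/dt = 8πr · 1
At r = 10: dS/dt = 80π cm²/s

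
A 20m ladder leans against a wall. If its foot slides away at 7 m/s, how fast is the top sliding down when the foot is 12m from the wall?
21/4 = 5.25 m/s

x² + y² = 20²
2x·dx/dt + 2y·dy/dt = 0
dy/dt = -x/y · dx/dt = -12/16 · 7 = -21/4 m/s
The top is descending at 21/4 = 5.25 m/s.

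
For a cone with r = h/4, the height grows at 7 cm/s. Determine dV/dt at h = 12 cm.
63π cm³/s

V = (1/3)π(h/4)²h = πh³/48
dV/dt = πh²/16 · 7
At h = 12: dV/dt = 63π cm³/s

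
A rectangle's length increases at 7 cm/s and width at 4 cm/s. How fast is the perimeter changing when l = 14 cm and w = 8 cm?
22 cm/s

P = 2(l + w)
dP/dt = 2(dl/dt + dw/dt) = 2(7 + 4) = 22 cm/s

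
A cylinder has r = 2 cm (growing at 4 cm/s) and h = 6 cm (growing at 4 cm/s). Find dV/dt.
112π cm³/s

V = πr²h
dV/dt = 2πrh·dr/dt + πr²·dh/dt
= 2π(2)(6)(4) + π(2)²(4)
= 112π cm³/s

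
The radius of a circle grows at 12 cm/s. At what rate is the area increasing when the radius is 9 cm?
216π cm²/s

A = πr²
dA/dt = 2πr · dr/dt = 2π(9)(12) = 216π cm²/s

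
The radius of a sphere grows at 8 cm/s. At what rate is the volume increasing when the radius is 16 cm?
8192π cm³/s

V = (4/3)πr³
dV/dt = dV/dr · dr/dt = 4πr² · 8
At r = 16: dV/dt = 8192π cm³/s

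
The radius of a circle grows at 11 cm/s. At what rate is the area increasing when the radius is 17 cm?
374π cm²/s

A = πr²
dA/dt = 2πr · dr/dt = 2π(17)(11) = 374π cm²/s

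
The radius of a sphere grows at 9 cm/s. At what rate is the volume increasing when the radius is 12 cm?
5184π cm³/s

V = (4/3)πr³
dV/dt = dV/dr · dr/dt = 4πr² · 9
At r = 12: dV/dt = 5184π cm³/s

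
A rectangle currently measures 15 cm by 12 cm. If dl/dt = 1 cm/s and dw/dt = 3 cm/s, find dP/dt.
8 cm/s

P = 2(l + w)
dP/dt = 2(dl/dt + dw/dt) = 2(1 + 3) = 8 cm/s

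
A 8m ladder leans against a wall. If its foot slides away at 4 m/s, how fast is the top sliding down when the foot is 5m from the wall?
20√39/39 ≈ 3.203 m/s

x² + y² = 8²
2x·dx/dt + 2y·dy/dt = 0
dy/dt = -x/y · dx/dt = -5/√39 · 4 = -20√39/39 m/s
The top is descending at 20√39/39 ≈ 3.203 m/s.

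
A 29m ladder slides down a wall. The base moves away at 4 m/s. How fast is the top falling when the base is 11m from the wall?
11√5/15 ≈ 1.64 m/s

x² + y² = 29²
2x·dx/dt + 2y·dy/dt = 0
dy/dt = -x/y · dx/dt = -11/(12√5) · 4 = -11√5/15 m/s
The top is descending at 11√5/15 ≈ 1.64 m/s.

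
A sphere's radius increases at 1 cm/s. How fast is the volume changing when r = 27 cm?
2916π cm³/s

V = (4/3)πr³
dV/dt = dV/dr · dr/dt = 4πr² · 1
At r = 27: dV/dt = 2916π cm³/s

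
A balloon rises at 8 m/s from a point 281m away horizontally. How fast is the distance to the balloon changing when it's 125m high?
500√94586/47293 ≈ 3.252 m/s

z² = 281² + y²
z = √(281² + 125²) = √94586
dz/dt = y/z · dy/dt = 125/√94586 · 8 = 500√94586/47293 ≈ 3.252 m/s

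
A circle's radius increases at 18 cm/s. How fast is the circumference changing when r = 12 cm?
36π cm/s

C = 2πr
dC/dt = 2π · dr/dt = 2π · 18 = 36π cm/s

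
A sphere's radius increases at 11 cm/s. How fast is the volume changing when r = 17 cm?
12716π cm³/s

V = (4/3)πr³
dV/dt = dV/dr · dr/dt = 4πr² · 11
At r = 17: dV/dt = 12716π cm³/s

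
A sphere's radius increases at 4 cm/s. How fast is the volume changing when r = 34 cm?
18496π cm³/s

V = (4/3)πr³
dV/dt = dV/dr · dr/dt = 4πr² · 4
At r = 34: dV/dt = 18496π cm³/s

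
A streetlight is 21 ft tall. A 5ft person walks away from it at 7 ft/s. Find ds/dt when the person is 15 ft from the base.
35/16 ft/s

By similar triangles: 21/(x+s) = 5/s
Solving: s = 5x/16
ds/dt = 5/16 · dx/dt = 5/16 · 7 = 35/16 ft/s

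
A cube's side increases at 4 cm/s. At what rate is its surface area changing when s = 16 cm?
768 cm²/s

A = 6s²
dA/dt = 12s · ds/dt = 12·16·4 = 768 cm²/s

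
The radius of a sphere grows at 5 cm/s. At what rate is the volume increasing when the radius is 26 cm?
13520π cm³/s

V = (4/3)πr³
dV/dt = dV/dr · dr/dt = 4πr² · 5
At r = 26: dV/dt = 13520π cm³/s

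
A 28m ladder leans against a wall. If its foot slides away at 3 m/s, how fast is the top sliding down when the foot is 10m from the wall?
5√19/19 ≈ 1.147 m/s

x² + y² = 28²
2x·dx/dt + 2y·dy/dt = 0
dy/dt = -x/y · dx/dt = -10/(6√19) · 3 = -5√19/19 m/s
The top is descending at 5√19/19 ≈ 1.147 m/s.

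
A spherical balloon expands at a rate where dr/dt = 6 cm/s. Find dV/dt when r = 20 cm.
9600π cm³/s

V = (4/3)πr³
dV/dt = dV/dr · dr/dt = 4πr² · 6
At r = 20: dV/dt = 9600π cm³/s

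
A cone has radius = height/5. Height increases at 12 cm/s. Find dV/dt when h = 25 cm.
300π cm³/s

V = (1/3)π(h/5)²h = πh³/75
dV/dt = πh²/25 · 12
At h = 25: dV/dt = 300π cm³/s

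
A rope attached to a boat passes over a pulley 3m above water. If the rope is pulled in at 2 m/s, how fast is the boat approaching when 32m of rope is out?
64√1015/1015 ≈ 2.009 m/s

rope² = x² + 3²
x = √(32² - 3²) = √1015
dx/dt = (rope/x) · d(rope)/dt = (32/√1015) · (-2) = -64√1015/1015 m/s
The boat approaches at 64√1015/1015 ≈ 2.009 m/s.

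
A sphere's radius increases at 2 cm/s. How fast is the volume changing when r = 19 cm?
2888π cm³/s

V = (4/3)πr³
dV/dt = dV/dr · dr/dt = 4πr² · 2
At r = 19: dV/dt = 2888π cm³/s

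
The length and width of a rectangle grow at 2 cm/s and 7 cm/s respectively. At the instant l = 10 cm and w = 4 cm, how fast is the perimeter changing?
18 cm/s

P = 2(l + w)
dP/dt = 2(dl/dt + dw/dt) = 2(2 + 7) = 18 cm/s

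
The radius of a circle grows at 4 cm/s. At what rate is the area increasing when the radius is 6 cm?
48π cm²/s

A = πr²
dA/dt = 2πr · dr/dt = 2π(6)(4) = 48π cm²/s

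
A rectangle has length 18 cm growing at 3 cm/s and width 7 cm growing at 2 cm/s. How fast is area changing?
57 cm²/s

A = lw
dA/dt = w·dl/dt + l·dw/dt = 7·3 + 18·2 = 57 cm²/s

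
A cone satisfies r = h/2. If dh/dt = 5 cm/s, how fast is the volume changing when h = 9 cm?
405π/4 cm³/s

V = (1/3)π(h/2)²h = πh³/12
dV/dt = πh²/4 · 5
At h = 9: dV/dt = 405π/4 cm³/s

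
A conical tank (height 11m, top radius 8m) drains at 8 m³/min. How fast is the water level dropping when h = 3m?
121/(72π) ≈ 0.5349 m/min

r/h = 8/11, so r = (8/11)h
V = (1/3)πr²h = (1/3)π((8/11)h)²h = (64/363)πh³
dV/dh = (64/121)πh²
dh/dt = (dV/dt)/(dV/dh) = -8/((64/121)π·3²) = -121/(72π) m/min
The level is dropping at 121/(72π) ≈ 0.5349 m/min.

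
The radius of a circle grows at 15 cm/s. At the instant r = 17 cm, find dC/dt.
30π cm/s

C = 2πr
dC/dt = 2π · dr/dt = 2π · 15 = 30π cm/s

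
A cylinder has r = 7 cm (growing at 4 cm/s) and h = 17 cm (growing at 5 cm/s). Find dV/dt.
1197π cm³/s

V = πr²h
dV/dt = 2πrh·dr/dt + πr²·dh/dt
= 2π(7)(17)(4) + π(7)²(5)
= 1197π cm³/s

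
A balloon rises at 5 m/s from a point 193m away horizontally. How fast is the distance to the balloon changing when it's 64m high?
64√41345/8269 ≈ 1.574 m/s

z² = 193² + y²
z = √(193² + 64²) = √41345
dz/dt = y/z · dy/dt = 64/√41345 · 5 = 64√41345/8269 ≈ 1.574 m/s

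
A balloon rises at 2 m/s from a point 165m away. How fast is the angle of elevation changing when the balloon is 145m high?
0.006839 rad/s

tan(θ) = y/165
sec²(θ) · dθ/dt = (1/165) · dy/dt
dθ/dt = cos²(θ)/165 · 2 = 165/(165² + 145²) · 2
dθ/dt = 0.006839 rad/s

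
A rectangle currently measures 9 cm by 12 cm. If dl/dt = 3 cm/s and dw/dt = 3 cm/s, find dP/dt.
12 cm/s

P = 2(l + w)
dP/dt = 2(dl/dt + dw/dt) = 2(3 + 3) = 12 cm/s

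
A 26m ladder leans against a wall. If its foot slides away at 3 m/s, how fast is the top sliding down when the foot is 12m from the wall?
18√133/133 ≈ 1.561 m/s

x² + y² = 26²
2x·dx/dt + 2y·dy/dt = 0
dy/dt = -x/y · dx/dt = -12/(2√133) · 3 = -18√133/133 m/s
The top is descending at 18√133/133 ≈ 1.561 m/s.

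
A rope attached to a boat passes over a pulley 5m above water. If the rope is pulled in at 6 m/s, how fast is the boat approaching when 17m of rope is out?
17√66/22 ≈ 6.278 m/s

rope² = x² + 5²
x = √(17² - 5²) = 2√66
dx/dt = (rope/x) · d(rope)/dt = (17/(2√66)) · (-6) = -17√66/22 m/s
The boat approaches at 17√66/22 ≈ 6.278 m/s.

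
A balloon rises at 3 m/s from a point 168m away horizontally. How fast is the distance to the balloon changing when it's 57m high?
57√3497/3497 ≈ 0.9639 m/s

z² = 168² + y²
z = √(168² + 57²) = 3√3497
dz/dt = y/z · dy/dt = 57/(3√3497) · 3 = 57√3497/3497 ≈ 0.9639 m/s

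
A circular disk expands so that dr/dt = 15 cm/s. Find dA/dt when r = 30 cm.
900π cm²/s

A = πr²
dA/dt = 2πr · dr/dt = 2π(30)(15) = 900π cm²/s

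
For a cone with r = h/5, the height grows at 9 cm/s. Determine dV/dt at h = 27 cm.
6561π/25 cm³/s

V = (1/3)π(h/5)²h = πh³/75
dV/dt = πh²/25 · 9
At h = 27: dV/dt = 6561π/25 cm³/s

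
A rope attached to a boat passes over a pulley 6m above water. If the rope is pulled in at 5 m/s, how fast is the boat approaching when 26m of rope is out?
13√10/8 ≈ 5.139 m/s

rope² = x² + 6²
x = √(26² - 6²) = 8√10
dx/dt = (rope/x) · d(rope)/dt = (26/(8√10)) · (-5) = -13√10/8 m/s
The boat approaches at 13√10/8 ≈ 5.139 m/s.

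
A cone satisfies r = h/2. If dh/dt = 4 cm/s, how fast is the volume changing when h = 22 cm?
484π cm³/s

V = (1/3)π(h/2)²h = πh³/12
dV/dt = πh²/4 · 4
At h = 22: dV/dt = 484π cm³/s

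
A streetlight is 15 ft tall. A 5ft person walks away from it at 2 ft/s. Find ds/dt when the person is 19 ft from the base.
1 ft/s

By similar triangles: 15/(x+s) = 5/s
Solving: s = 5x/10
ds/dt = 5/10 · dx/dt = 1/2 · 2 = 1 ft/s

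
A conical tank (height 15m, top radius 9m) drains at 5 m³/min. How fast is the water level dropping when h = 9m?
125/(729π) ≈ 0.05458 m/min

r/h = 9/15, so r = (3/5)h
V = (1/3)πr²h = (1/3)π((3/5)h)²h = (3/25)πh³
dV/dh = (9/25)πh²
dh/dt = (dV/dt)/(dV/dh) = -5/((9/25)π·9²) = -125/(729π) m/min
The level is dropping at 125/(729π) ≈ 0.05458 m/min.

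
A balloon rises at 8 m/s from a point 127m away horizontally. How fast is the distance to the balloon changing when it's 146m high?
1168√37445/37445 ≈ 6.036 m/s

z² = 127² + y²
z = √(127² + 146²) = √37445
dz/dt = y/z · dy/dt = 146/√37445 · 8 = 1168√37445/37445 ≈ 6.036 m/s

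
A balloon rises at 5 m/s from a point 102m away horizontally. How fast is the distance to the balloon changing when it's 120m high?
100√689/689 ≈ 3.81 m/s

z² = 102² + y²
z = √(102² + 120²) = 6√689
dz/dt = y/z · dy/dt = 120/(6√689) · 5 = 100√689/689 ≈ 3.81 m/s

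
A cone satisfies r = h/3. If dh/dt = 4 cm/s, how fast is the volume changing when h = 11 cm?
484π/9 cm³/s

V = (1/3)π(h/3)²h = πh³/27
dV/dt = πh²/9 · 4
At h = 11: dV/dt = 484π/9 cm³/s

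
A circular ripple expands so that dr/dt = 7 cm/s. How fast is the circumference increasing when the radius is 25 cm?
14π cm/s

C = 2πr
dC/dt = 2π · dr/dt = 2π · 7 = 14π cm/s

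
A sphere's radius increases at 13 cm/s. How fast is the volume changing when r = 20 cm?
20800π cm³/s

V = (4/3)πr³
dV/dt = dV/dr · dr/dt = 4πr² · 13
At r = 20: dV/dt = 20800π cm³/s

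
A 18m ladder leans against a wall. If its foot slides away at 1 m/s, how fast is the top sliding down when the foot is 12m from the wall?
2√5/5 ≈ 0.8944 m/s

x² + y² = 18²
2x·dx/dt + 2y·dy/dt = 0
dy/dt = -x/y · dx/dt = -12/(6√5) · 1 = -2√5/5 m/s
The top is descending at 2√5/5 ≈ 0.8944 m/s.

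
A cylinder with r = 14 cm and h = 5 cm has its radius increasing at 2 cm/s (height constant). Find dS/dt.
132π cm²/s

S = 2πrh + 2πr² (lateral + bases)
dS/dt = (2πh + 4πr)·dr/dt = (2π·5 + 4π·14)·2
= 132π cm²/s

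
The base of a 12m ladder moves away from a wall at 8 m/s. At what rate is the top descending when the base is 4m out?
2√2 ≈ 2.828 m/s

x² + y² = 12²
2x·dx/dt + 2y·dy/dt = 0
dy/dt = -x/y · dx/dt = -4/(8√2) · 8 = -2√2 m/s
The top is descending at 2√2 ≈ 2.828 m/s.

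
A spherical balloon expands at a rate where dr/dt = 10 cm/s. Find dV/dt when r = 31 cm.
38440π cm³/s

V = (4/3)πr³
dV/dt = dV/dr · dr/dt = 4πr² · 10
At r = 31: dV/dt = 38440π cm³/s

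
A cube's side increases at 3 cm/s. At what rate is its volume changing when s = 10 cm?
900 cm³/s

V = s³
dV/dt = 3s² · ds/dt = 3·10²·3 = 900 cm³/s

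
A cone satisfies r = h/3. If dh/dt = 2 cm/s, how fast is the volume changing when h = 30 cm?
200π cm³/s

V = (1/3)π(h/3)²h = πh³/27
dV/dt = πh²/9 · 2
At h = 30: dV/dt = 200π cm³/s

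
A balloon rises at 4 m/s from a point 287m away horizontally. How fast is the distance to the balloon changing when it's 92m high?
368√90833/90833 ≈ 1.221 m/s

z² = 287² + y²
z = √(287² + 92²) = √90833
dz/dt = y/z · dy/dt = 92/√90833 · 4 = 368√90833/90833 ≈ 1.221 m/s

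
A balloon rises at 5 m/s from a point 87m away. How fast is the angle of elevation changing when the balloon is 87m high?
0.028736 rad/s

tan(θ) = y/87
sec²(θ) · dθ/dt = (1/87) · dy/dt
dθ/dt = cos²(θ)/87 · 5 = 87/(87² + 87²) · 5
dθ/dt = 0.028736 rad/s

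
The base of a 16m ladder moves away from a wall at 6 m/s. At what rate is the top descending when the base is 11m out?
22√15/15 ≈ 5.68 m/s

x² + y² = 16²
2x·dx/dt + 2y·dy/dt = 0
dy/dt = -x/y · dx/dt = -11/(3√15) · 6 = -22√15/15 m/s
The top is descending at 22√15/15 ≈ 5.68 m/s.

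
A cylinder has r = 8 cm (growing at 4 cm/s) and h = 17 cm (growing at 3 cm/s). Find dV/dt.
1280π cm³/s

V = πr²h
dV/dt = 2πrh·dr/dt + πr²·dh/dt
= 2π(8)(17)(4) + π(8)²(3)
= 1280π cm³/s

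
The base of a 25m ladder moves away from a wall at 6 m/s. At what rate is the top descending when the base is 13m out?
13√114/38 ≈ 3.653 m/s

x² + y² = 25²
2x·dx/dt + 2y·dy/dt = 0
dy/dt = -x/y · dx/dt = -13/(2√114) · 6 = -13√114/38 m/s
The top is descending at 13√114/38 ≈ 3.653 m/s.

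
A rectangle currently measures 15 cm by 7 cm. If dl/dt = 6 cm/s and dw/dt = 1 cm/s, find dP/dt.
14 cm/s

P = 2(l + w)
dP/dt = 2(dl/dt + dw/dt) = 2(6 + 1) = 14 cm/s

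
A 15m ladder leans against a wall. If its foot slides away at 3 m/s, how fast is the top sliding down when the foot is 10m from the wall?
6√5/5 ≈ 2.683 m/s

x² + y² = 15²
2x·dx/dt + 2y·dy/dt = 0
dy/dt = -x/y · dx/dt = -10/(5√5) · 3 = -6√5/5 m/s
The top is descending at 6√5/5 ≈ 2.683 m/s.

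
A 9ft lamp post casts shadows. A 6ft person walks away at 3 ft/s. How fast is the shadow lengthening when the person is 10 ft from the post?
6 ft/s

By similar triangles: 9/(x+s) = 6/s
Solving: s = 6x/3
ds/dt = 6/3 · dx/dt = 2 · 3 = 6 ft/s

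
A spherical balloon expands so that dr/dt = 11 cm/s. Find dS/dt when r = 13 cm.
1144π cm²/s

S = 4πr²
dS/dt = dS/dr · dr/dt = 8πr · 11
At r = 13: dS/dt = 1144π cm²/s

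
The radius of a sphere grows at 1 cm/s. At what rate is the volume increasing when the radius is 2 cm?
16π cm³/s

V = (4/3)πr³
dV/dt = dV/dr · dr/dt = 4πr² · 1
At r = 2: dV/dt = 16π cm³/s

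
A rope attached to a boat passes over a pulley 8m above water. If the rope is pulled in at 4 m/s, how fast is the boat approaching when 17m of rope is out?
68/15 ≈ 4.533 m/s

rope² = x² + 8²
x = √(17² - 8²) = 15
dx/dt = (rope/x) · d(rope)/dt = (17/15) · (-4) = -68/15 m/s
The boat approaches at 68/15 ≈ 4.533 m/s.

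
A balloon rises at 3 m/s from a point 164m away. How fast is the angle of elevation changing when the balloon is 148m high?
0.010082 rad/s

tan(θ) = y/164
sec²(θ) · dθ/dt = (1/164) · dy/dt
dθ/dt = cos²(θ)/164 · 3 = 164/(164² + 148²) · 3
dθ/dt = 0.010082 rad/s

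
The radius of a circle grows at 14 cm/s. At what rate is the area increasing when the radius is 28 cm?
784π cm²/s

A = πr²
dA/dt = 2πr · dr/dt = 2π(28)(14) = 784π cm²/s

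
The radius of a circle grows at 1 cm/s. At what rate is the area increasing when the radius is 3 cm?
6π cm²/s

A = πr²
dA/dt = 2πr · dr/dt = 2π(3)(1) = 6π cm²/s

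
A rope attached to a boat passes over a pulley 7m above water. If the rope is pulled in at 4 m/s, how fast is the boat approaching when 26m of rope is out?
104√627/627 ≈ 4.153 m/s

rope² = x² + 7²
x = √(26² - 7²) = √627
dx/dt = (rope/x) · d(rope)/dt = (26/√627) · (-4) = -104√627/627 m/s
The boat approaches at 104√627/627 ≈ 4.153 m/s.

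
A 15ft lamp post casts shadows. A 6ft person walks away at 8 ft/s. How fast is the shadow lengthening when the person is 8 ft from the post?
16/3 ft/s

By similar triangles: 15/(x+s) = 6/s
Solving: s = 6x/9
ds/dt = 6/9 · dx/dt = 2/3 · 8 = 16/3 ft/s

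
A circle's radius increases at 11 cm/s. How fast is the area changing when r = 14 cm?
308π cm²/s

A = πr²
dA/dt = 2πr · dr/dt = 2π(14)(11) = 308π cm²/s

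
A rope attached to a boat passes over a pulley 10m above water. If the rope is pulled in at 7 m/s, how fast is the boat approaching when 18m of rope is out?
9√14/4 ≈ 8.419 m/s

rope² = x² + 10²
x = √(18² - 10²) = 4√14
dx/dt = (rope/x) · d(rope)/dt = (18/(4√14)) · (-7) = -9√14/4 m/s
The boat approaches at 9√14/4 ≈ 8.419 m/s.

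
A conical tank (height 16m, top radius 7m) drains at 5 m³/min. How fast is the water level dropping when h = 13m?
1280/(8281π) ≈ 0.0492 m/min

r/h = 7/16, so r = (7/16)h
V = (1/3)πr²h = (1/3)π((7/16)h)²h = (49/768)πh³
dV/dh = (49/256)πh²
dh/dt = (dV/dt)/(dV/dh) = -5/((49/256)π·13²) = -1280/(8281π) m/min
The level is dropping at 1280/(8281π) ≈ 0.0492 m/min.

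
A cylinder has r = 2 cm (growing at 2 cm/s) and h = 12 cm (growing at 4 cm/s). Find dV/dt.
112π cm³/s

V = πr²h
dV/dt = 2πrh·dr/dt + πr²·dh/dt
= 2π(2)(12)(2) + π(2)²(4)
= 112π cm³/s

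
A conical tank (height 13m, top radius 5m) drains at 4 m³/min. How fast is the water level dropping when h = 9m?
676/(2025π) ≈ 0.1063 m/min

r/h = 5/13, so r = (5/13)h
V = (1/3)πr²h = (1/3)π((5/13)h)²h = (25/507)πh³
dV/dh = (25/169)πh²
dh/dt = (dV/dt)/(dV/dh) = -4/((25/169)π·9²) = -676/(2025π) m/min
The level is dropping at 676/(2025π) ≈ 0.1063 m/min.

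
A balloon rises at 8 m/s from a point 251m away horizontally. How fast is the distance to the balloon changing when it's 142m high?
1136√83165/83165 ≈ 3.939 m/s

z² = 251² + y²
z = √(251² + 142²) = √83165
dz/dt = y/z · dy/dt = 142/√83165 · 8 = 1136√83165/83165 ≈ 3.939 m/s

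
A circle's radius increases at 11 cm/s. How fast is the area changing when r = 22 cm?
484π cm²/s

A = πr²
dA/dt = 2πr · dr/dt = 2π(22)(11) = 484π cm²/s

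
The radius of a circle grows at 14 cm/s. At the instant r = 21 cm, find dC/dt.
28π cm/s

C = 2πr
dC/dt = 2π · dr/dt = 2π · 14 = 28π cm/s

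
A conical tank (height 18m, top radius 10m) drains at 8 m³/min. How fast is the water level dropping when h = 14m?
162/(1225π) ≈ 0.04209 m/min

r/h = 10/18, so r = (5/9)h
V = (1/3)πr²h = (1/3)π((5/9)h)²h = (25/243)πh³
dV/dh = (25/81)πh²
dh/dt = (dV/dt)/(dV/dh) = -8/((25/81)π·14²) = -162/(1225π) m/min
The level is dropping at 162/(1225π) ≈ 0.04209 m/min.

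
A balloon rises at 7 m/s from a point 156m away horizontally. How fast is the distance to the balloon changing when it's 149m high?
1043√46537/46537 ≈ 4.835 m/s

z² = 156² + y²
z = √(156² + 149²) = √46537
dz/dt = y/z · dy/dt = 149/√46537 · 7 = 1043√46537/46537 ≈ 4.835 m/s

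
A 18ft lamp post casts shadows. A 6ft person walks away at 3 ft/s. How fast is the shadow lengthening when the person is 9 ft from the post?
3/2 ft/s

By similar triangles: 18/(x+s) = 6/s
Solving: s = 6x/12
ds/dt = 6/12 · dx/dt = 1/2 · 3 = 3/2 ft/s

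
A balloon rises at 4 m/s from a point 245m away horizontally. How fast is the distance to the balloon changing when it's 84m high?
48/37 ≈ 1.297 m/s

z² = 245² + y²
z = √(245² + 84²) = 259
dz/dt = y/z · dy/dt = 84/259 · 4 = 48/37 ≈ 1.297 m/s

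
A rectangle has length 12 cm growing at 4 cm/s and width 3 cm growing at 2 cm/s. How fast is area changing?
36 cm²/s

A = lw
dA/dt = w·dl/dt + l·dw/dt = 3·4 + 12·2 = 36 cm²/s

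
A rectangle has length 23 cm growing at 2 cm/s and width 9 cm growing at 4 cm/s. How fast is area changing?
110 cm²/s

A = lw
dA/dt = w·dl/dt + l·dw/dt = 9·2 + 23·4 = 110 cm²/s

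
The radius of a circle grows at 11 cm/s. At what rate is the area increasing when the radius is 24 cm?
528π cm²/s

A = πr²
dA/dt = 2πr · dr/dt = 2π(24)(11) = 528π cm²/s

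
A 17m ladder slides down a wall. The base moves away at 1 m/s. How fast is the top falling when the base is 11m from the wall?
11√42/84 ≈ 0.8487 m/s

x² + y² = 17²
2x·dx/dt + 2y·dy/dt = 0
dy/dt = -x/y · dx/dt = -11/(2√42) · 1 = -11√42/84 m/s
The top is descending at 11√42/84 ≈ 0.8487 m/s.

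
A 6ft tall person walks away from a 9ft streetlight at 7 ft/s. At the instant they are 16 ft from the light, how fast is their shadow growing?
14 ft/s

By similar triangles: 9/(x+s) = 6/s
Solving: s = 6x/3
ds/dt = 6/3 · dx/dt = 2 · 7 = 14 ft/s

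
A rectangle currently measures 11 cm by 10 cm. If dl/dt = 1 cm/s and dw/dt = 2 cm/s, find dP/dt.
6 cm/s

P = 2(l + w)
dP/dt = 2(dl/dt + dw/dt) = 2(1 + 2) = 6 cm/s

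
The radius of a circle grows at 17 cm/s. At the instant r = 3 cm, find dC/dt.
34π cm/s

C = 2πr
dC/dt = 2π · dr/dt = 2π · 17 = 34π cm/s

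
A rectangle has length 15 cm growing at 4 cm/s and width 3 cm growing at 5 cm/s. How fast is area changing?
87 cm²/s

A = lw
dA/dt = w·dl/dt + l·dw/dt = 3·4 + 15·5 = 87 cm²/s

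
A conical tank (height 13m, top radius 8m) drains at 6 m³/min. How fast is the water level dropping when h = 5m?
507/(800π) ≈ 0.2017 m/min

r/h = 8/13, so r = (8/13)h
V = (1/3)πr²h = (1/3)π((8/13)h)²h = (64/507)πh³
dV/dh = (64/169)πh²
dh/dt = (dV/dt)/(dV/dh) = -6/((64/169)π·5²) = -507/(800π) m/min
The level is dropping at 507/(800π) ≈ 0.2017 m/min.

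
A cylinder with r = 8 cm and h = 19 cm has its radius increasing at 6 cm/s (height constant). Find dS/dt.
420π cm²/s

S = 2πrh + 2πr² (lateral + bases)
dS/dt = (2πh + 4πr)·dr/dt = (2π·19 + 4π·8)·6
= 420π cm²/s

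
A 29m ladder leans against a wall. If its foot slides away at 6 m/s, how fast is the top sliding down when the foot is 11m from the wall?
11√5/10 ≈ 2.46 m/s

x² + y² = 29²
2x·dx/dt + 2y·dy/dt = 0
dy/dt = -x/y · dx/dt = -11/(12√5) · 6 = -11√5/10 m/s
The top is descending at 11√5/10 ≈ 2.46 m/s.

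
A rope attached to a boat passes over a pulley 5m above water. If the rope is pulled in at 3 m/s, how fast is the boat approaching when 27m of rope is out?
81√11/88 ≈ 3.053 m/s

rope² = x² + 5²
x = √(27² - 5²) = 8√11
dx/dt = (rope/x) · d(rope)/dt = (27/(8√11)) · (-3) = -81√11/88 m/s
The boat approaches at 81√11/88 ≈ 3.053 m/s.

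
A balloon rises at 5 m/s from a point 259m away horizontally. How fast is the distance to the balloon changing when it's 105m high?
75√1594/1594 ≈ 1.879 m/s

z² = 259² + y²
z = √(259² + 105²) = 7√1594
dz/dt = y/z · dy/dt = 105/(7√1594) · 5 = 75√1594/1594 ≈ 1.879 m/s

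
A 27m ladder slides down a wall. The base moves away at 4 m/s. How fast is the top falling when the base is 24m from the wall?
32√17/17 ≈ 7.761 m/s

x² + y² = 27²
2x·dx/dt + 2y·dy/dt = 0
dy/dt = -x/y · dx/dt = -24/(3√17) · 4 = -32√17/17 m/s
The top is descending at 32√17/17 ≈ 7.761 m/s.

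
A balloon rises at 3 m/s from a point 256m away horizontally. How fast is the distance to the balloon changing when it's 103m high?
309√76145/76145 ≈ 1.12 m/s

z² = 256² + y²
z = √(256² + 103²) = √76145
dz/dt = y/z · dy/dt = 103/√76145 · 3 = 309√76145/76145 ≈ 1.12 m/s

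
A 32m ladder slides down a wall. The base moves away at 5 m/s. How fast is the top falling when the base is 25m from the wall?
125√399/399 ≈ 6.258 m/s

x² + y² = 32²
2x·dx/dt + 2y·dy/dt = 0
dy/dt = -x/y · dx/dt = -25/√399 · 5 = -125√399/399 m/s
The top is descending at 125√399/399 ≈ 6.258 m/s.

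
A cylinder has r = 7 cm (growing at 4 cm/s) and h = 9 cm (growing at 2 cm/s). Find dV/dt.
602π cm³/s

V = πr²h
dV/dt = 2πrh·dr/dt + πr²·dh/dt
= 2π(7)(9)(4) + π(7)²(2)
= 602π cm³/s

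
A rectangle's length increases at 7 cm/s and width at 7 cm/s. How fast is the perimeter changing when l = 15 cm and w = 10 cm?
28 cm/s

P = 2(l + w)
dP/dt = 2(dl/dt + dw/dt) = 2(7 + 7) = 28 cm/s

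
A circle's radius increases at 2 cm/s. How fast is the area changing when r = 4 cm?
16π cm²/s

A = πr²
dA/dt = 2πr · dr/dt = 2π(4)(2) = 16π cm²/s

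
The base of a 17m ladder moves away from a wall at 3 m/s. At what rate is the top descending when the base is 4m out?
4√273/91 ≈ 0.7263 m/s

x² + y² = 17²
2x·dx/dt + 2y·dy/dt = 0
dy/dt = -x/y · dx/dt = -4/√273 · 3 = -4√273/91 m/s
The top is descending at 4√273/91 ≈ 0.7263 m/s.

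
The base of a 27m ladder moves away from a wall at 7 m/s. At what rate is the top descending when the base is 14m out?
98√533/533 ≈ 4.245 m/s

x² + y² = 27²
2x·dx/dt + 2y·dy/dt = 0
dy/dt = -x/y · dx/dt = -14/√533 · 7 = -98√533/533 m/s
The top is descending at 98√533/533 ≈ 4.245 m/s.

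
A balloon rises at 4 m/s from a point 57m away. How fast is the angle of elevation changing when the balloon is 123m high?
0.012406 rad/s

tan(θ) = y/57
sec²(θ) · dθ/dt = (1/57) · dy/dt
dθ/dt = cos²(θ)/57 · 4 = 57/(57² + 123²) · 4
dθ/dt = 0.012406 rad/s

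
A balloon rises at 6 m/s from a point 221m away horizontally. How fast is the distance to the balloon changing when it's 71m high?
213√53882/26941 ≈ 1.835 m/s

z² = 221² + y²
z = √(221² + 71²) = √53882
dz/dt = y/z · dy/dt = 71/√53882 · 6 = 213√53882/26941 ≈ 1.835 m/s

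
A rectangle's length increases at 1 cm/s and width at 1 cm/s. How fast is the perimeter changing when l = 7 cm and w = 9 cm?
4 cm/s

P = 2(l + w)
dP/dt = 2(dl/dt + dw/dt) = 2(1 + 1) = 4 cm/s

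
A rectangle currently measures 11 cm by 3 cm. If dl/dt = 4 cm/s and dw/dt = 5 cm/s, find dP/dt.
18 cm/s

P = 2(l + w)
dP/dt = 2(dl/dt + dw/dt) = 2(4 + 5) = 18 cm/s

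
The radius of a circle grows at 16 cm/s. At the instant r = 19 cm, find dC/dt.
32π cm/s

C = 2πr
dC/dt = 2π · dr/dt = 2π · 16 = 32π cm/s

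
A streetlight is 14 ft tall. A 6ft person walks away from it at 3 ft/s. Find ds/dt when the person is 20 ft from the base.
9/4 ft/s

By similar triangles: 14/(x+s) = 6/s
Solving: s = 6x/8
ds/dt = 6/8 · dx/dt = 3/4 · 3 = 9/4 ft/s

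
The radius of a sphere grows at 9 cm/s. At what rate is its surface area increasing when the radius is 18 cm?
1296π cm²/s

S = 4πr²
dS/dt = dS/dr · dr/dt = 8πr · 9
At r = 18: dS/dt = 1296π cm²/s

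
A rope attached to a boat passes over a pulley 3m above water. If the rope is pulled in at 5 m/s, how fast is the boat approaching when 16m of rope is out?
80√247/247 ≈ 5.09 m/s

rope² = x² + 3²
x = √(16² - 3²) = √247
dx/dt = (rope/x) · d(rope)/dt = (16/√247) · (-5) = -80√247/247 m/s
The boat approaches at 80√247/247 ≈ 5.09 m/s.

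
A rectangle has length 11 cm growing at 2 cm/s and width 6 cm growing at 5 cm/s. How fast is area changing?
67 cm²/s

A = lw
dA/dt = w·dl/dt + l·dw/dt = 6·2 + 11·5 = 67 cm²/s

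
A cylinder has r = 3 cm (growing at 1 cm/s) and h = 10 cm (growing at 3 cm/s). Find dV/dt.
87π cm³/s

V = πr²h
dV/dt = 2πrh·dr/dt + πr²·dh/dt
= 2π(3)(10)(1) + π(3)²(3)
= 87π cm³/s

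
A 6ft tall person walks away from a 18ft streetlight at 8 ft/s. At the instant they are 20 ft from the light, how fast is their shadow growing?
4 ft/s

By similar triangles: 18/(x+s) = 6/s
Solving: s = 6x/12
ds/dt = 6/12 · dx/dt = 1/2 · 8 = 4 ft/s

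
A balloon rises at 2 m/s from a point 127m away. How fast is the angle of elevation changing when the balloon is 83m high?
0.011035 rad/s

tan(θ) = y/127
sec²(θ) · dθ/dt = (1/127) · dy/dt
dθ/dt = cos²(θ)/127 · 2 = 127/(127² + 83²) · 2
dθ/dt = 0.011035 rad/s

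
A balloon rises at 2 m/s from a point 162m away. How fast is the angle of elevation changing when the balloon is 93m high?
0.009286 rad/s

tan(θ) = y/162
sec²(θ) · dθ/dt = (1/162) · dy/dt
dθ/dt = cos²(θ)/162 · 2 = 162/(162² + 93²) · 2
dθ/dt = 0.009286 rad/s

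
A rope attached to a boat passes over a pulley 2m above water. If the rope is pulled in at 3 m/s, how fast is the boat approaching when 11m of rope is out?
11√13/13 ≈ 3.051 m/s

rope² = x² + 2²
x = √(11² - 2²) = 3√13
dx/dt = (rope/x) · d(rope)/dt = (11/(3√13)) · (-3) = -11√13/13 m/s
The boat approaches at 11√13/13 ≈ 3.051 m/s.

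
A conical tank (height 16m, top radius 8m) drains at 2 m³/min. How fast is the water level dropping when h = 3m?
8/(9π) ≈ 0.2829 m/min

r/h = 8/16, so r = (1/2)h
V = (1/3)πr²h = (1/3)π((1/2)h)²h = (1/12)πh³
dV/dh = (1/4)πh²
dh/dt = (dV/dt)/(dV/dh) = -2/((1/4)π·3²) = -8/(9π) m/min
The level is dropping at 8/(9π) ≈ 0.2829 m/min.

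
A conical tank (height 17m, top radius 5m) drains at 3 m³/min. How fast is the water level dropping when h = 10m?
867/(2500π) ≈ 0.1104 m/min

r/h = 5/17, so r = (5/17)h
V = (1/3)πr²h = (1/3)π((5/17)h)²h = (25/867)πh³
dV/dh = (25/289)πh²
dh/dt = (dV/dt)/(dV/dh) = -3/((25/289)π·10²) = -867/(2500π) m/min
The level is dropping at 867/(2500π) ≈ 0.1104 m/min.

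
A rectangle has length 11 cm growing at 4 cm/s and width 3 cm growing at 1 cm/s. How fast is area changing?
23 cm²/s

A = lw
dA/dt = w·dl/dt + l·dw/dt = 3·4 + 11·1 = 23 cm²/s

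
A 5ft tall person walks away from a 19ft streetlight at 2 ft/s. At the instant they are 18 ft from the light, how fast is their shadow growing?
5/7 ft/s

By similar triangles: 19/(x+s) = 5/s
Solving: s = 5x/14
ds/dt = 5/14 · dx/dt = 5/14 · 2 = 5/7 ft/s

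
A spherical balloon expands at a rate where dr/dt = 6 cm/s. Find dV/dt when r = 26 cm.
16224π cm³/s

V = (4/3)πr³
dV/dt = dV/dr · dr/dt = 4πr² · 6
At r = 26: dV/dt = 16224π cm³/s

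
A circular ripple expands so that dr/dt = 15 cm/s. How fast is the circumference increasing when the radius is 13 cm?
30π cm/s

C = 2πr
dC/dt = 2π · dr/dt = 2π · 15 = 30π cm/s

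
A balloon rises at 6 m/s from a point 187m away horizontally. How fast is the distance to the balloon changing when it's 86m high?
516√42365/42365 ≈ 2.507 m/s

z² = 187² + y²
z = √(187² + 86²) = √42365
dz/dt = y/z · dy/dt = 86/√42365 · 6 = 516√42365/42365 ≈ 2.507 m/s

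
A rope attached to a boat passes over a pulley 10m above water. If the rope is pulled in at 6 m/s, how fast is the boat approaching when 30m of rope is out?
9√2/2 ≈ 6.364 m/s

rope² = x² + 10²
x = √(30² - 10²) = 20√2
dx/dt = (rope/x) · d(rope)/dt = (30/(20√2)) · (-6) = -9√2/2 m/s
The boat approaches at 9√2/2 ≈ 6.364 m/s.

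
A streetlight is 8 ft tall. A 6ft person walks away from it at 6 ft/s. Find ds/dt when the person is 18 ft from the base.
18 ft/s

By similar triangles: 8/(x+s) = 6/s
Solving: s = 6x/2
ds/dt = 6/2 · dx/dt = 3 · 6 = 18 ft/s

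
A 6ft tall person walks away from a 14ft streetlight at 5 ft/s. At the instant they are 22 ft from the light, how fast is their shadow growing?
15/4 ft/s

By similar triangles: 14/(x+s) = 6/s
Solving: s = 6x/8
ds/dt = 6/8 · dx/dt = 3/4 · 5 = 15/4 ft/s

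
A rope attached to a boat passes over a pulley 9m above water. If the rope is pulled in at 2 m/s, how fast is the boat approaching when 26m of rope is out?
52√595/595 ≈ 2.132 m/s

rope² = x² + 9²
x = √(26² - 9²) = √595
dx/dt = (rope/x) · d(rope)/dt = (26/√595) · (-2) = -52√595/595 m/s
The boat approaches at 52√595/595 ≈ 2.132 m/s.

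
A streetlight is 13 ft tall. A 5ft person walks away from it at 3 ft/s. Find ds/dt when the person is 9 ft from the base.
15/8 ft/s

By similar triangles: 13/(x+s) = 5/s
Solving: s = 5x/8
ds/dt = 5/8 · dx/dt = 5/8 · 3 = 15/8 ft/s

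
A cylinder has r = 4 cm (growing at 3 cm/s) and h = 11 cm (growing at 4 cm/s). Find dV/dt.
328π cm³/s

V = πr²h
dV/dt = 2πrh·dr/dt + πr²·dh/dt
= 2π(4)(11)(3) + π(4)²(4)
= 328π cm³/s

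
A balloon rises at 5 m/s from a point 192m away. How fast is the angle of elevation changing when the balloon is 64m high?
0.023438 rad/s

tan(θ) = y/192
sec²(θ) · dθ/dt = (1/192) · dy/dt
dθ/dt = cos²(θ)/192 · 5 = 192/(192² + 64²) · 5
dθ/dt = 0.023438 rad/s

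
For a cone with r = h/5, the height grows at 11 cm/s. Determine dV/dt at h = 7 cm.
539π/25 cm³/s

V = (1/3)π(h/5)²h = πh³/75
dV/dt = πh²/25 · 11
At h = 7: dV/dt = 539π/25 cm³/s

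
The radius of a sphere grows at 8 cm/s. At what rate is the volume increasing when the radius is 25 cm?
20000π cm³/s

V = (4/3)πr³
dV/dt = dV/dr · dr/dt = 4πr² · 8
At r = 25: dV/dt = 20000π cm³/s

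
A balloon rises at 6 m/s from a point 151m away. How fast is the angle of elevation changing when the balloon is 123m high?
0.023886 rad/s

tan(θ) = y/151
sec²(θ) · dθ/dt = (1/151) · dy/dt
dθ/dt = cos²(θ)/151 · 6 = 151/(151² + 123²) · 6
dθ/dt = 0.023886 rad/s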